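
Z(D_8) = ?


Z(G) = {g ∈ G | gx = xg for all x ∈ G}
For even n, Z(D_n) = {e, r^(n/2)}: the 180° rotation r^4 commutes with every reflection and rotation

Z(D_8) = {e, r^4}


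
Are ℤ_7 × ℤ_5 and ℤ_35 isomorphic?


Comparing ℤ_7 × ℤ_5 and ℤ_35:
gcd(7,5) = 1, so ℤ_7 × ℤ_5 ≅ ℤ_35 (CRT)

Yes, ℤ_7 × ℤ_5 ≅ ℤ_35


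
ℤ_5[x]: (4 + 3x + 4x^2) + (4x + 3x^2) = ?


Add coefficients mod 5:
x^0: 4 + 0 = 4 (mod 5)
x^1: 3 + 4 = 2 (mod 5)
x^2: 4 + 3 = 2 (mod 5)
Result: 4 + 2x + 2x^2

f + g = 4 + 2x + 2x^2


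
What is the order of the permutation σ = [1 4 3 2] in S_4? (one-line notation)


Cycle decomposition: (2 4)
Cycle lengths: 2
Order = lcm(2) = 2

ord(σ) = 2


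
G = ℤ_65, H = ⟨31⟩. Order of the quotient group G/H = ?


|⟨31⟩| = n / gcd(31, 65) = 65 / 1 = 65
H is normal (ℤ_65 is abelian).
|G/H| = |G| / |H| = 65 / 65 = 1

|G/H| = 1


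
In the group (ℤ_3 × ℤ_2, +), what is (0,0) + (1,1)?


Operation: componentwise addition mod (3, 2)
(0,0) + (1,1) = ((a₁+b₁) mod 3, (a₂+b₂) mod 2) with a = (0,0), b = (1,1)

(0,0) + (1,1) = (1,1)


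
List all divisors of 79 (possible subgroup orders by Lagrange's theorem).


Lagrange's theorem: |H| divides |G|
|G| = 79
Divisors of 79: 1, 79

Possible subgroup orders: {1, 79}


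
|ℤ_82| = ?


ℤ_n has n elements.

|ℤ_82| = 82


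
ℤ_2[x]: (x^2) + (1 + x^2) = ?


Add coefficients mod 2:
x^0: 0 + 1 = 1 (mod 2)
x^1: 0 + 0 = 0 (mod 2)
x^2: 1 + 1 = 0 (mod 2)
Result: 1

f + g = 1


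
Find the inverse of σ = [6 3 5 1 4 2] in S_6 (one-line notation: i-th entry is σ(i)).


To find σ⁻¹, swap domain and range:
σ(1) = 6 → σ⁻¹(6) = 1
σ(2) = 3 → σ⁻¹(3) = 2
σ(3) = 5 → σ⁻¹(5) = 3
σ(4) = 1 → σ⁻¹(1) = 4
σ(5) = 4 → σ⁻¹(4) = 5
σ(6) = 2 → σ⁻¹(2) = 6

σ⁻¹ = [4 6 2 5 3 1]


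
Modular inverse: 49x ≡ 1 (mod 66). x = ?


Use the extended Euclidean algorithm to write 1 = 49·s + 66·t; then s mod 66 is the inverse.
Euclidean algorithm:
  49 = 0·66 + 49
  66 = 1·49 + 17
  49 = 2·17 + 15
  17 = 1·15 + 2
  15 = 7·2 + 1
  2 = 2·1 + 0
gcd(49,66) = 1
Back-substitution gives: 49·(31) + 66·(-23) = 1
So 49⁻¹ ≡ 31 ≡ 31 (mod 66)
Check: 49 × 31 = 1519 ≡ 1 (mod 66) ✓

49⁻¹ ≡ 31 (mod 66)


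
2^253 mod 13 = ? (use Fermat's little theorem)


Fermat's little theorem: if p is prime and gcd(a,p)=1, then a^(p-1) ≡ 1 (mod p)
p = 13 is prime, gcd(2,13) = 1
Reduce exponent: 253 mod 12 = 1
So 2^253 ≡ 2^1 (mod 13)
2^1 mod 13 = 2

2^253 ≡ 2 (mod 13)


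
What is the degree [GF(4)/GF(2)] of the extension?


GF(4) = GF(2^2), so the extension degree is 2

[GF(4)/GF(2)] = 2


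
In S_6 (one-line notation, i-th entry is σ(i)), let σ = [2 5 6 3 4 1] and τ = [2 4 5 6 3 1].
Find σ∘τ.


σ∘τ: apply τ first, then σ
1 →τ 2 →σ 5
2 →τ 4 →σ 3
3 →τ 5 →σ 4
4 →τ 6 →σ 1
5 →τ 3 →σ 6
6 →τ 1 →σ 2

σ∘τ = [5 3 4 1 6 2]


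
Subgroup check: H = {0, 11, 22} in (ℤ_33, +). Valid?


Subgroup test for H = {0, 11, 22} in (ℤ_33, +):
(1) 0 ∈ H? Yes
(2) Closure: for all a,b ∈ H, (a+b) mod 33 ∈ H? Yes
(3) Inverses: for all a ∈ H, -a mod 33 ∈ H? Yes

Yes, H is a subgroup of ℤ_33


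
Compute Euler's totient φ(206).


Factor n: 206 = 2 × 103
φ(n) = n · ∏(1 - 1/p) over distinct primes p | n
φ(206) = 206 · (1 - 1/2) · (1 - 1/103) = 102

φ(206) = 102


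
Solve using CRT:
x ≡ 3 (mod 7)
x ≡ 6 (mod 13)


m₁ = 7, m₂ = 13, gcd = 1, so CRT applies. M = m₁·m₂ = 91
Let M₁ = M/m₁ = 13, M₂ = M/m₂ = 7
Find y₁ ≡ M₁⁻¹ (mod m₁): 13⁻¹ ≡ 6 (mod 7)
Find y₂ ≡ M₂⁻¹ (mod m₂): 7⁻¹ ≡ 2 (mod 13)
x = a₁·M₁·y₁ + a₂·M₂·y₂ = 3·13·6 + 6·7·2 = 318
Reduce mod 91: x ≡ 45
Check: 45 mod 7 = 3 ✓, 45 mod 13 = 6 ✓

x ≡ 45 (mod 91)


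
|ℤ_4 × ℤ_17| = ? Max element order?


|ℤ_4 × ℤ_17| = 4 × 17 = 68
Max element order = lcm(4,17) = 68
Cyclic? Yes (gcd=1)

|ℤ_4×ℤ_17| = 68, max element order = 68


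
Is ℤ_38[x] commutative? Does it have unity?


ℤ_38 has zero divisors (2·19 ≡ 0), and these lift to constant zero divisors in ℤ_38[x]; so not an integral domain
Commutative: Yes
Integral domain: No
Has unity: Yes

ℤ_38[x]: Commutative=Yes, Unity=Yes


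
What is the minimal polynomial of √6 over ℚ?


√6 satisfies x² - 6 = 0, irreducible over ℚ since 6 is squarefree

Minimal polynomial: x² - 6


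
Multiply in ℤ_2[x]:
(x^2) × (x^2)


Expand and collect like terms; reduce coefficients mod 2:
x^0: 0·0 = 0 ≡ 0 (mod 2)
x^1: 0·0 + 0·0 = 0 ≡ 0 (mod 2)
x^2: 0·1 + 0·0 + 1·0 = 0 ≡ 0 (mod 2)
x^3: 0·1 + 1·0 = 0 ≡ 0 (mod 2)
x^4: 1·1 = 1 ≡ 1 (mod 2)
Result: x^4

f · g = x^4


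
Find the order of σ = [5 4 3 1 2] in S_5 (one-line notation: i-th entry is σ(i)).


Cycle decomposition: (1 5 2 4)
Cycle lengths: 4
Order = lcm(4) = 4

ord(σ) = 4


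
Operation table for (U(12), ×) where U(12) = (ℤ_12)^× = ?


Elements: {1, 5, 7, 11}
Operation: multiplication mod 12
Entry (a, b) = (a × b) mod 12

Cayley table:
   |  1 |  5 |  7 | 11
 1 |  1 |  5 |  7 | 11
 5 |  5 |  1 | 11 |  7
 7 |  7 | 11 |  1 |  5
11 | 11 |  7 |  5 |  1


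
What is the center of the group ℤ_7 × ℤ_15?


Z(G) = {g ∈ G | gx = xg for all x ∈ G}
Direct product of abelian groups is abelian, so Z(G) = G

Z(ℤ_7 × ℤ_15) = ℤ_7 × ℤ_15


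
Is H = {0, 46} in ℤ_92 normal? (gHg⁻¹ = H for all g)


H = {0, 46} in ℤ_92
ℤ_92 is abelian; every subgroup of an abelian group is normal

Yes, normal subgroup


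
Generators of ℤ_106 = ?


g generates ℤ_n iff gcd(g,n) = 1
Prime factors of 106: 2, 53
Generators are g ∈ {1,...,105} not divisible by any of these primes.
Generators: {1, 3, 5, 7, 9, 11, 13, 15, 17, 19, 21, 23, 25, 27, 29, 31, 33, 35, 37, 39, 41, 43, 45, 47, 49, 51, 55, 57, 59, 61, 63, 65, 67, 69, 71, 73, 75, 77, 79, 81, 83, 85, 87, 89, 91, 93, 95, 97, 99, 101, 103, 105}
Number of generators = φ(106) = 52

Generators of ℤ_106 = {1, 3, 5, 7, 9, 11, 13, 15, 17, 19, 21, 23, 25, 27, 29, 31, 33, 35, 37, 39, 41, 43, 45, 47, 49, 51, 55, 57, 59, 61, 63, 65, 67, 69, 71, 73, 75, 77, 79, 81, 83, 85, 87, 89, 91, 93, 95, 97, 99, 101, 103, 105}


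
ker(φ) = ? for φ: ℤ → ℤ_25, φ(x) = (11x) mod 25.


Kernel = preimage of identity
ker(φ) = {x ∈ ℤ : 11x ≡ 0 (mod 25)}. gcd(11,25) = 1, so 11x ≡ 0 (mod 25) ⟺ x ≡ 0 (mod 25/1 = 25). Hence ker(φ) = 25ℤ

ker(φ) = 25ℤ


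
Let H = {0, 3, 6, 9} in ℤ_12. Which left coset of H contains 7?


7 + H = {7 + h (mod 12) : h ∈ H}
7+0=7, 7+3=10, 7+6=1, 7+9=4
7 + H = {1, 4, 7, 10} = 1 + H

7 + H = {1, 4, 7, 10}


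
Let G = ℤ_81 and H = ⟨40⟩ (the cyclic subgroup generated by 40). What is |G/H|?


|⟨40⟩| = n / gcd(40, 81) = 81 / 1 = 81
H is normal (ℤ_81 is abelian).
|G/H| = |G| / |H| = 81 / 81 = 1

|G/H| = 1


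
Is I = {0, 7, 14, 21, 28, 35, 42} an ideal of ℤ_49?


Check ideal conditions for I = {0, 7, 14, 21, 28, 35, 42} in ℤ_49:
(1) I is an additive subgroup? Yes
(2) For r ∈ ℤ_49 and a ∈ I: r·a ∈ I? Yes

Yes, I is an ideal of ℤ_49


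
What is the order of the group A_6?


|A_n| = n!/2 (even permutations)
|A_6| = 6!/2 = 720/2 = 360

|A_6| = 360


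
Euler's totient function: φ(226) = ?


Factor n: 226 = 2 × 113
φ(n) = n · ∏(1 - 1/p) over distinct primes p | n
φ(226) = 226 · (1 - 1/2) · (1 - 1/113) = 112

φ(226) = 112


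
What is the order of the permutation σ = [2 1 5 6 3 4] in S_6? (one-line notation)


Cycle decomposition: (1 2) (3 5) (4 6)
Cycle lengths: 2, 2, 2
Order = lcm(2, 2, 2) = 2

ord(σ) = 2


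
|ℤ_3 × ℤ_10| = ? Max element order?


|ℤ_3 × ℤ_10| = 3 × 10 = 30
Max element order = lcm(3,10) = 30
Cyclic? Yes (gcd=1)

|ℤ_3×ℤ_10| = 30, max element order = 30


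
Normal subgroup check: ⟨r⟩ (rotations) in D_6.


H = ⟨r⟩ (rotations) in D_6
The rotation subgroup ⟨r⟩ has index 2 in D_6, so it is normal

Yes, normal subgroup


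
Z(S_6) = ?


Z(G) = {g ∈ G | gx = xg for all x ∈ G}
S_n is non-abelian for n ≥ 3; Z(S_6) is trivial

Z(S_6) = {e}


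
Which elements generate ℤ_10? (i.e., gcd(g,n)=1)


g generates ℤ_n iff gcd(g,n) = 1
Checking each g ∈ {1,...,9}:
gcd(1,10) = 1
gcd(2,10) = 2
gcd(3,10) = 1
gcd(4,10) = 2
gcd(5,10) = 5
gcd(6,10) = 2
gcd(7,10) = 1
gcd(8,10) = 2
gcd(9,10) = 1
Generators: {1, 3, 7, 9}
Number of generators = φ(10) = 4

Generators of ℤ_10 = {1, 3, 7, 9}


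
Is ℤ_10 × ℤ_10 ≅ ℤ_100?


Comparing ℤ_10 × ℤ_10 and ℤ_100:
gcd(10,10) = 10 ≠ 1. Max element order in ℤ_10×ℤ_10 is lcm(10,10) = 10 < 100, so it has no element of order 100

No, ℤ_10 × ℤ_10 ≇ ℤ_100


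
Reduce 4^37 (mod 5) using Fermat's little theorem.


Fermat's little theorem: if p is prime and gcd(a,p)=1, then a^(p-1) ≡ 1 (mod p)
p = 5 is prime, gcd(4,5) = 1
Reduce exponent: 37 mod 4 = 1
So 4^37 ≡ 4^1 (mod 5)
4^1 mod 5 = 4

4^37 ≡ 4 (mod 5)


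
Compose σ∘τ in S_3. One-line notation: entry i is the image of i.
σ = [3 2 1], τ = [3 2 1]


σ∘τ: apply τ first, then σ
1 →τ 3 →σ 1
2 →τ 2 →σ 2
3 →τ 1 →σ 3

σ∘τ = [1 2 3]


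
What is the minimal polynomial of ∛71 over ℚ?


∛71 satisfies x³ - 71 = 0, irreducible over ℚ (no rational root; 71 is not a perfect cube)

Minimal polynomial: x³ - 71


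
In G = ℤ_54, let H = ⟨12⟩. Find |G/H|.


|⟨12⟩| = n / gcd(12, 54) = 54 / 6 = 9
H is normal (ℤ_54 is abelian).
|G/H| = |G| / |H| = 54 / 9 = 6

|G/H| = 6


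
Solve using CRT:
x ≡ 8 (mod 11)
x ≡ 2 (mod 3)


m₁ = 11, m₂ = 3, gcd = 1, so CRT applies. M = m₁·m₂ = 33
Let M₁ = M/m₁ = 3, M₂ = M/m₂ = 11
Find y₁ ≡ M₁⁻¹ (mod m₁): 3⁻¹ ≡ 4 (mod 11)
Find y₂ ≡ M₂⁻¹ (mod m₂): 11⁻¹ ≡ 2 (mod 3)
x = a₁·M₁·y₁ + a₂·M₂·y₂ = 8·3·4 + 2·11·2 = 140
Reduce mod 33: x ≡ 8
Check: 8 mod 11 = 8 ✓, 8 mod 3 = 2 ✓

x ≡ 8 (mod 33)


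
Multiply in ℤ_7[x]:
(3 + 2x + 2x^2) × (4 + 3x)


Expand and collect like terms; reduce coefficients mod 7:
x^0: 3·4 = 12 ≡ 5 (mod 7)
x^1: 3·3 + 2·4 = 17 ≡ 3 (mod 7)
x^2: 2·3 + 2·4 = 14 ≡ 0 (mod 7)
x^3: 2·3 = 6 ≡ 6 (mod 7)
Result: 5 + 3x + 6x^3

f · g = 5 + 3x + 6x^3


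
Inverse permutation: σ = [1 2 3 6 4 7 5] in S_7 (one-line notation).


To find σ⁻¹, swap domain and range:
σ(1) = 1 → σ⁻¹(1) = 1
σ(2) = 2 → σ⁻¹(2) = 2
σ(3) = 3 → σ⁻¹(3) = 3
σ(4) = 6 → σ⁻¹(6) = 4
σ(5) = 4 → σ⁻¹(4) = 5
σ(6) = 7 → σ⁻¹(7) = 6
σ(7) = 5 → σ⁻¹(5) = 7

σ⁻¹ = [1 2 3 5 7 4 6]


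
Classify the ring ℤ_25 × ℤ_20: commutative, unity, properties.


Direct product ring; commutative with unity (1,1); but (1,0)·(0,1) = (0,0) gives zero divisors, so not an integral domain
Commutative: Yes
Integral domain: No
Has unity: Yes

ℤ_25 × ℤ_20: Commutative=Yes, Unity=Yes


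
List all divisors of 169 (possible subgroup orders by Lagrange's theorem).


Lagrange's theorem: |H| divides |G|
|G| = 169
Divisors of 169: 1, 13, 169

Possible subgroup orders: {1, 13, 169}


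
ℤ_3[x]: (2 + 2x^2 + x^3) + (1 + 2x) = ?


Add coefficients mod 3:
x^0: 2 + 1 = 0 (mod 3)
x^1: 0 + 2 = 2 (mod 3)
x^2: 2 + 0 = 2 (mod 3)
x^3: 1 + 0 = 1 (mod 3)
Result: 2x + 2x^2 + x^3

f + g = 2x + 2x^2 + x^3


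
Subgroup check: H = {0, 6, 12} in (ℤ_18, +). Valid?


Subgroup test for H = {0, 6, 12} in (ℤ_18, +):
(1) 0 ∈ H? Yes
(2) Closure: for all a,b ∈ H, (a+b) mod 18 ∈ H? Yes
(3) Inverses: for all a ∈ H, -a mod 18 ∈ H? Yes

Yes, H is a subgroup of ℤ_18


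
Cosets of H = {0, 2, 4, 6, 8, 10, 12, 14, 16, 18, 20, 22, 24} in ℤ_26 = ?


H = {0, 2, 4, 6, 8, 10, 12, 14, 16, 18, 20, 22, 24}, |H| = 13
Number of cosets = |G|/|H| = 26/13 = 2
0 + H = {0, 2, 4, 6, 8, 10, 12, 14, 16, 18, 20, 22, 24}
1 + H = {1, 3, 5, 7, 9, 11, 13, 15, 17, 19, 21, 23, 25}

Cosets: 0+H={0,2,4,6,8,10,12,14,16,18,20,22,24}; 1+H={1,3,5,7,9,11,13,15,17,19,21,23,25}


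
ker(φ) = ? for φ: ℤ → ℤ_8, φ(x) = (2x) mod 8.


Kernel = preimage of identity
ker(φ) = {x ∈ ℤ : 2x ≡ 0 (mod 8)}. gcd(2,8) = 2, so 2x ≡ 0 (mod 8) ⟺ x ≡ 0 (mod 8/2 = 4). Hence ker(φ) = 4ℤ

ker(φ) = 4ℤ


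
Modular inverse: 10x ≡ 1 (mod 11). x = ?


Use the extended Euclidean algorithm to write 1 = 10·s + 11·t; then s mod 11 is the inverse.
Euclidean algorithm:
  10 = 0·11 + 10
  11 = 1·10 + 1
  10 = 10·1 + 0
gcd(10,11) = 1
Back-substitution gives: 10·(-1) + 11·(1) = 1
So 10⁻¹ ≡ -1 ≡ 10 (mod 11)
Check: 10 × 10 = 100 ≡ 1 (mod 11) ✓

10⁻¹ ≡ 10 (mod 11)


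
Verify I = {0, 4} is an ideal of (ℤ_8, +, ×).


Check ideal conditions for I = {0, 4} in ℤ_8:
(1) I is an additive subgroup? Yes
(2) For r ∈ ℤ_8 and a ∈ I: r·a ∈ I? Yes

Yes, I is an ideal of ℤ_8


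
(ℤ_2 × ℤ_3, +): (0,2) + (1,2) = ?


Operation: componentwise addition mod (2, 3)
(0,2) + (1,2) = ((a₁+b₁) mod 2, (a₂+b₂) mod 3) with a = (0,2), b = (1,2)

(0,2) + (1,2) = (1,1)


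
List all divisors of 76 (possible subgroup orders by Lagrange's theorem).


Lagrange's theorem: |H| divides |G|
|G| = 76
Divisors of 76: 1, 2, 4, 19, 38, 76

Possible subgroup orders: {1, 2, 4, 19, 38, 76}


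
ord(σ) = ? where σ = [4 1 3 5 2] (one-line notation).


Cycle decomposition: (1 4 5 2)
Cycle lengths: 4
Order = lcm(4) = 4

ord(σ) = 4


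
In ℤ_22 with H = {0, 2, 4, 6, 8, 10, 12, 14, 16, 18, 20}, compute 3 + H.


3 + H = {3 + h (mod 22) : h ∈ H}
3+0=3, 3+2=5, 3+4=7, 3+6=9, 3+8=11, 3+10=13, 3+12=15, 3+14=17, 3+16=19, 3+18=21, 3+20=1
3 + H = {1, 3, 5, 7, 9, 11, 13, 15, 17, 19, 21} = 1 + H

3 + H = {1, 3, 5, 7, 9, 11, 13, 15, 17, 19, 21}


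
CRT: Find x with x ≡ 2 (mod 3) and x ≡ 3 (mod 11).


m₁ = 3, m₂ = 11, gcd = 1, so CRT applies. M = m₁·m₂ = 33
Let M₁ = M/m₁ = 11, M₂ = M/m₂ = 3
Find y₁ ≡ M₁⁻¹ (mod m₁): 11⁻¹ ≡ 2 (mod 3)
Find y₂ ≡ M₂⁻¹ (mod m₂): 3⁻¹ ≡ 4 (mod 11)
x = a₁·M₁·y₁ + a₂·M₂·y₂ = 2·11·2 + 3·3·4 = 80
Reduce mod 33: x ≡ 14
Check: 14 mod 3 = 2 ✓, 14 mod 11 = 3 ✓

x ≡ 14 (mod 33)


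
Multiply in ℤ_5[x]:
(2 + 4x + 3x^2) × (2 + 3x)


Expand and collect like terms; reduce coefficients mod 5:
x^0: 2·2 = 4 ≡ 4 (mod 5)
x^1: 2·3 + 4·2 = 14 ≡ 4 (mod 5)
x^2: 4·3 + 3·2 = 18 ≡ 3 (mod 5)
x^3: 3·3 = 9 ≡ 4 (mod 5)
Result: 4 + 4x + 3x^2 + 4x^3

f · g = 4 + 4x + 3x^2 + 4x^3


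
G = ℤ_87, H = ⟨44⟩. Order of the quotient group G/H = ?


|⟨44⟩| = n / gcd(44, 87) = 87 / 1 = 87
H is normal (ℤ_87 is abelian).
|G/H| = |G| / |H| = 87 / 87 = 1

|G/H| = 1


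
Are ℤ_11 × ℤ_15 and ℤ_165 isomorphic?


Comparing ℤ_11 × ℤ_15 and ℤ_165:
gcd(11,15) = 1, so ℤ_11 × ℤ_15 ≅ ℤ_165 (CRT)

Yes, ℤ_11 × ℤ_15 ≅ ℤ_165


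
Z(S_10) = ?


Z(G) = {g ∈ G | gx = xg for all x ∈ G}
S_n is non-abelian for n ≥ 3; Z(S_10) is trivial

Z(S_10) = {e}


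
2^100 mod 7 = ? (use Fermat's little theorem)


Fermat's little theorem: if p is prime and gcd(a,p)=1, then a^(p-1) ≡ 1 (mod p)
p = 7 is prime, gcd(2,7) = 1
Reduce exponent: 100 mod 6 = 4
So 2^100 ≡ 2^4 (mod 7)
2^4 mod 7 = 2

2^100 ≡ 2 (mod 7)


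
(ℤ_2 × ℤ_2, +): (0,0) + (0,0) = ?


Operation: componentwise addition mod (2, 2)
(0,0) + (0,0) = ((a₁+b₁) mod 2, (a₂+b₂) mod 2) with a = (0,0), b = (0,0)

(0,0) + (0,0) = (0,0)


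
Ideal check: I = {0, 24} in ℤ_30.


Check ideal conditions for I = {0, 24} in ℤ_30:
(1) I is an additive subgroup? No
(2) For r ∈ ℤ_30 and a ∈ I: r·a ∈ I? No  [counterexample: r=2, a=24, r·a mod 30 = 18 ∉ I]

No, I is not an ideal of ℤ_30


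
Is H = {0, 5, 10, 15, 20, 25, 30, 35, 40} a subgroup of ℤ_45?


Subgroup test for H = {0, 5, 10, 15, 20, 25, 30, 35, 40} in (ℤ_45, +):
(1) 0 ∈ H? Yes
(2) Closure: for all a,b ∈ H, (a+b) mod 45 ∈ H? Yes
(3) Inverses: for all a ∈ H, -a mod 45 ∈ H? Yes

Yes, H is a subgroup of ℤ_45


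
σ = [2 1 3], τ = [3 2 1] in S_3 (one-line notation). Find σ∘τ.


σ∘τ: apply τ first, then σ
1 →τ 3 →σ 3
2 →τ 2 →σ 1
3 →τ 1 →σ 2

σ∘τ = [3 1 2]


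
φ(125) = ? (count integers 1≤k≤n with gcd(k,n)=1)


Factor n: 125 = 5^3
φ(n) = n · ∏(1 - 1/p) over distinct primes p | n
φ(125) = 125 · (1 - 1/5) = 100

φ(125) = 100


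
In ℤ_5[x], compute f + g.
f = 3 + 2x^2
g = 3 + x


Add coefficients mod 5:
x^0: 3 + 3 = 1 (mod 5)
x^1: 0 + 1 = 1 (mod 5)
x^2: 2 + 0 = 2 (mod 5)
Result: 1 + x + 2x^2

f + g = 1 + x + 2x^2


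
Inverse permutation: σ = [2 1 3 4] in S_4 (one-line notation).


To find σ⁻¹, swap domain and range:
σ(1) = 2 → σ⁻¹(2) = 1
σ(2) = 1 → σ⁻¹(1) = 2
σ(3) = 3 → σ⁻¹(3) = 3
σ(4) = 4 → σ⁻¹(4) = 4

σ⁻¹ = [2 1 3 4]


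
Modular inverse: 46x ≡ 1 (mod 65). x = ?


Use the extended Euclidean algorithm to write 1 = 46·s + 65·t; then s mod 65 is the inverse.
Euclidean algorithm:
  46 = 0·65 + 46
  65 = 1·46 + 19
  46 = 2·19 + 8
  19 = 2·8 + 3
  8 = 2·3 + 2
  3 = 1·2 + 1
  2 = 2·1 + 0
gcd(46,65) = 1
Back-substitution gives: 46·(-24) + 65·(17) = 1
So 46⁻¹ ≡ -24 ≡ 41 (mod 65)
Check: 46 × 41 = 1886 ≡ 1 (mod 65) ✓

46⁻¹ ≡ 41 (mod 65)


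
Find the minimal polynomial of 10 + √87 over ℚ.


Let α = 10 + √87. Then α - 10 = √87, so (α - 10)² = 87, giving α² - 20α + 13 = 0. Degree 2 and α ∉ ℚ, so this is the minimal polynomial.

Minimal polynomial: x² - 20x + 13


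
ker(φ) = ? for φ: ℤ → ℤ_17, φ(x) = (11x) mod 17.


Kernel = preimage of identity
ker(φ) = {x ∈ ℤ : 11x ≡ 0 (mod 17)}. gcd(11,17) = 1, so 11x ≡ 0 (mod 17) ⟺ x ≡ 0 (mod 17/1 = 17). Hence ker(φ) = 17ℤ

ker(φ) = 17ℤ


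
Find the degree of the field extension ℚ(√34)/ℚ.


√34 has minimal polynomial x² - 34 (irreducible over ℚ since 34 is squarefree)

[ℚ(√34)/ℚ] = 2


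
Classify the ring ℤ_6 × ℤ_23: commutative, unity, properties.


Direct product ring; commutative with unity (1,1); but (1,0)·(0,1) = (0,0) gives zero divisors, so not an integral domain
Commutative: Yes
Integral domain: No
Has unity: Yes

ℤ_6 × ℤ_23: Commutative=Yes, Unity=Yes


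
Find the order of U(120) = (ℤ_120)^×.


U(n) is the group of units mod n; |U(n)| = φ(n)
|U(120)| = φ(120) = 32

|U(120) = (ℤ_120)^×| = 32


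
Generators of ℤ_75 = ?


g generates ℤ_n iff gcd(g,n) = 1
Prime factors of 75: 3, 5
Generators are g ∈ {1,...,74} not divisible by any of these primes.
Generators: {1, 2, 4, 7, 8, 11, 13, 14, 16, 17, 19, 22, 23, 26, 28, 29, 31, 32, 34, 37, 38, 41, 43, 44, 46, 47, 49, 52, 53, 56, 58, 59, 61, 62, 64, 67, 68, 71, 73, 74}
Number of generators = φ(75) = 40

Generators of ℤ_75 = {1, 2, 4, 7, 8, 11, 13, 14, 16, 17, 19, 22, 23, 26, 28, 29, 31, 32, 34, 37, 38, 41, 43, 44, 46, 47, 49, 52, 53, 56, 58, 59, 61, 62, 64, 67, 68, 71, 73, 74}


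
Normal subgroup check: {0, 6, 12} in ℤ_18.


H = {0, 6, 12} in ℤ_18
ℤ_18 is abelian; every subgroup of an abelian group is normal

Yes, normal subgroup


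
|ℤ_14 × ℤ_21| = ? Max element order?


|ℤ_14 × ℤ_21| = 14 × 21 = 294
Max element order = lcm(14,21) = 42
Cyclic? No (gcd=7)

|ℤ_14×ℤ_21| = 294, max element order = 42


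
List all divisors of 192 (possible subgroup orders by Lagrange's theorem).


Lagrange's theorem: |H| divides |G|
|G| = 192
Divisors of 192: 1, 2, 3, 4, 6, 8, 12, 16, 24, 32, 48, 64, 96, 192

Possible subgroup orders: {1, 2, 3, 4, 6, 8, 12, 16, 24, 32, 48, 64, 96, 192}


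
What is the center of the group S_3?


Z(G) = {g ∈ G | gx = xg for all x ∈ G}
S_n is non-abelian for n ≥ 3; Z(S_3) is trivial

Z(S_3) = {e}


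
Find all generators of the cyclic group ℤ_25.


g generates ℤ_n iff gcd(g,n) = 1
Prime factors of 25: 5
Generators are g ∈ {1,...,24} not divisible by any of these primes.
Generators: {1, 2, 3, 4, 6, 7, 8, 9, 11, 12, 13, 14, 16, 17, 18, 19, 21, 22, 23, 24}
Number of generators = φ(25) = 20

Generators of ℤ_25 = {1, 2, 3, 4, 6, 7, 8, 9, 11, 12, 13, 14, 16, 17, 18, 19, 21, 22, 23, 24}


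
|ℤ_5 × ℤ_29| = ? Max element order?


|ℤ_5 × ℤ_29| = 5 × 29 = 145
Max element order = lcm(5,29) = 145
Cyclic? Yes (gcd=1)

|ℤ_5×ℤ_29| = 145, max element order = 145


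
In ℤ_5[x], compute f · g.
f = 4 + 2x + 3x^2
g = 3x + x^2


Expand and collect like terms; reduce coefficients mod 5:
x^0: 4·0 = 0 ≡ 0 (mod 5)
x^1: 4·3 + 2·0 = 12 ≡ 2 (mod 5)
x^2: 4·1 + 2·3 + 3·0 = 10 ≡ 0 (mod 5)
x^3: 2·1 + 3·3 = 11 ≡ 1 (mod 5)
x^4: 3·1 = 3 ≡ 3 (mod 5)
Result: 2x + x^3 + 3x^4

f · g = 2x + x^3 + 3x^4


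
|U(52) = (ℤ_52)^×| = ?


U(n) is the group of units mod n; |U(n)| = φ(n)
|U(52)| = φ(52) = 24

|U(52) = (ℤ_52)^×| = 24


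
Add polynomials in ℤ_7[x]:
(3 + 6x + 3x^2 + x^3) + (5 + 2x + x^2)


Add coefficients mod 7:
x^0: 3 + 5 = 1 (mod 7)
x^1: 6 + 2 = 1 (mod 7)
x^2: 3 + 1 = 4 (mod 7)
x^3: 1 + 0 = 1 (mod 7)
Result: 1 + x + 4x^2 + x^3

f + g = 1 + x + 4x^2 + x^3


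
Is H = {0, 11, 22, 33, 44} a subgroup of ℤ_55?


Subgroup test for H = {0, 11, 22, 33, 44} in (ℤ_55, +):
(1) 0 ∈ H? Yes
(2) Closure: for all a,b ∈ H, (a+b) mod 55 ∈ H? Yes
(3) Inverses: for all a ∈ H, -a mod 55 ∈ H? Yes

Yes, H is a subgroup of ℤ_55


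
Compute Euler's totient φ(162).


Factor n: 162 = 2 × 3^4
φ(n) = n · ∏(1 - 1/p) over distinct primes p | n
φ(162) = 162 · (1 - 1/2) · (1 - 1/3) = 54

φ(162) = 54


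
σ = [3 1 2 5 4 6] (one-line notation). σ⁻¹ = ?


To find σ⁻¹, swap domain and range:
σ(1) = 3 → σ⁻¹(3) = 1
σ(2) = 1 → σ⁻¹(1) = 2
σ(3) = 2 → σ⁻¹(2) = 3
σ(4) = 5 → σ⁻¹(5) = 4
σ(5) = 4 → σ⁻¹(4) = 5
σ(6) = 6 → σ⁻¹(6) = 6

σ⁻¹ = [2 3 1 5 4 6]


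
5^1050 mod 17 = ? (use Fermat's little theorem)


Fermat's little theorem: if p is prime and gcd(a,p)=1, then a^(p-1) ≡ 1 (mod p)
p = 17 is prime, gcd(5,17) = 1
Reduce exponent: 1050 mod 16 = 10
So 5^1050 ≡ 5^10 (mod 17)
5^10 mod 17 = 9

5^1050 ≡ 9 (mod 17)


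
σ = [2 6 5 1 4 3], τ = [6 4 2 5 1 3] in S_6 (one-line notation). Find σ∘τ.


σ∘τ: apply τ first, then σ
1 →τ 6 →σ 3
2 →τ 4 →σ 1
3 →τ 2 →σ 6
4 →τ 5 →σ 4
5 →τ 1 →σ 2
6 →τ 3 →σ 5

σ∘τ = [3 1 6 4 2 5]


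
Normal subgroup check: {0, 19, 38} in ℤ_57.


H = {0, 19, 38} in ℤ_57
ℤ_57 is abelian; every subgroup of an abelian group is normal

Yes, normal subgroup


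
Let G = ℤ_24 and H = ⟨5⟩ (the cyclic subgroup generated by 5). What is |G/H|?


|⟨5⟩| = n / gcd(5, 24) = 24 / 1 = 24
H is normal (ℤ_24 is abelian).
|G/H| = |G| / |H| = 24 / 24 = 1

|G/H| = 1


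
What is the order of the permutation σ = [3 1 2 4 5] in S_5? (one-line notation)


Cycle decomposition: (1 3 2)
Cycle lengths: 3
Order = lcm(3) = 3

ord(σ) = 3


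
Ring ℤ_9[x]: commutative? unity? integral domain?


ℤ_9 has zero divisors (3·3 ≡ 0), and these lift to constant zero divisors in ℤ_9[x]; so not an integral domain
Commutative: Yes
Integral domain: No
Has unity: Yes

ℤ_9[x]: Commutative=Yes, Unity=Yes


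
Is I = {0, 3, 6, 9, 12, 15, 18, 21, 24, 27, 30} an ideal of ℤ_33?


Check ideal conditions for I = {0, 3, 6, 9, 12, 15, 18, 21, 24, 27, 30} in ℤ_33:
(1) I is an additive subgroup? Yes
(2) For r ∈ ℤ_33 and a ∈ I: r·a ∈ I? Yes

Yes, I is an ideal of ℤ_33


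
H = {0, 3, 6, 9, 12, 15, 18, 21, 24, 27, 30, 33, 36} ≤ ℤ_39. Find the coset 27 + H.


27 + H = {27 + h (mod 39) : h ∈ H}
27+0=27, 27+3=30, 27+6=33, 27+9=36, 27+12=0, 27+15=3, 27+18=6, 27+21=9, 27+24=12, 27+27=15, 27+30=18, 27+33=21, 27+36=24
27 + H = {0, 3, 6, 9, 12, 15, 18, 21, 24, 27, 30, 33, 36} = 0 + H

27 + H = {0, 3, 6, 9, 12, 15, 18, 21, 24, 27, 30, 33, 36}


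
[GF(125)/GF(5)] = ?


GF(125) = GF(5^3), so the extension degree is 3

[GF(125)/GF(5)] = 3


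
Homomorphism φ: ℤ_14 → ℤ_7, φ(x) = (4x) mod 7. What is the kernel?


Kernel = preimage of identity
ker(φ) = {x ∈ ℤ_14 : 4x ≡ 0 (mod 7)}. Since 7 | 14, φ is well-defined. The kernel is the cyclic subgroup ⟨7⟩ of ℤ_14 (order 2), i.e. {0, 7}

ker(φ) = {0, 7}


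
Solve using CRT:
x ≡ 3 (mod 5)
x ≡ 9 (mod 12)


m₁ = 5, m₂ = 12, gcd = 1, so CRT applies. M = m₁·m₂ = 60
Let M₁ = M/m₁ = 12, M₂ = M/m₂ = 5
Find y₁ ≡ M₁⁻¹ (mod m₁): 12⁻¹ ≡ 3 (mod 5)
Find y₂ ≡ M₂⁻¹ (mod m₂): 5⁻¹ ≡ 5 (mod 12)
x = a₁·M₁·y₁ + a₂·M₂·y₂ = 3·12·3 + 9·5·5 = 333
Reduce mod 60: x ≡ 33
Check: 33 mod 5 = 3 ✓, 33 mod 12 = 9 ✓

x ≡ 33 (mod 60)


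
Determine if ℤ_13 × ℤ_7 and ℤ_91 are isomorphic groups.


Comparing ℤ_13 × ℤ_7 and ℤ_91:
gcd(13,7) = 1, so ℤ_13 × ℤ_7 ≅ ℤ_91 (CRT)

Yes, ℤ_13 × ℤ_7 ≅ ℤ_91


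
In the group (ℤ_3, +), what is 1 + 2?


Operation: addition mod 3
1 + 2 = (a + b) mod 3 with a = 1, b = 2

1 + 2 = 0


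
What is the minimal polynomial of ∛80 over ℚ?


∛80 satisfies x³ - 80 = 0, irreducible over ℚ (no rational root; 80 is not a perfect cube)

Minimal polynomial: x³ - 80


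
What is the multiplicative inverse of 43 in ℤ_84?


Use the extended Euclidean algorithm to write 1 = 43·s + 84·t; then s mod 84 is the inverse.
Euclidean algorithm:
  43 = 0·84 + 43
  84 = 1·43 + 41
  43 = 1·41 + 2
  41 = 20·2 + 1
  2 = 2·1 + 0
gcd(43,84) = 1
Back-substitution gives: 43·(-41) + 84·(21) = 1
So 43⁻¹ ≡ -41 ≡ 43 (mod 84)
Check: 43 × 43 = 1849 ≡ 1 (mod 84) ✓

43⁻¹ ≡ 43 (mod 84)


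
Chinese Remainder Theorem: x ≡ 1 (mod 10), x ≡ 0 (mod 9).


m₁ = 10, m₂ = 9, gcd = 1, so CRT applies. M = m₁·m₂ = 90
Let M₁ = M/m₁ = 9, M₂ = M/m₂ = 10
Find y₁ ≡ M₁⁻¹ (mod m₁): 9⁻¹ ≡ 9 (mod 10)
Find y₂ ≡ M₂⁻¹ (mod m₂): 10⁻¹ ≡ 1 (mod 9)
x = a₁·M₁·y₁ + a₂·M₂·y₂ = 1·9·9 + 0·10·1 = 81
Reduce mod 90: x ≡ 81
Check: 81 mod 10 = 1 ✓, 81 mod 9 = 0 ✓

x ≡ 81 (mod 90)


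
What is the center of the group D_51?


Z(G) = {g ∈ G | gx = xg for all x ∈ G}
For odd n, Z(D_n) = {e}: no nontrivial rotation commutes with all reflections

Z(D_51) = {e}


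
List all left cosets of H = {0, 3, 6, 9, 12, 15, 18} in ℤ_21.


H = {0, 3, 6, 9, 12, 15, 18}, |H| = 7
Number of cosets = |G|/|H| = 21/7 = 3
0 + H = {0, 3, 6, 9, 12, 15, 18}
1 + H = {1, 4, 7, 10, 13, 16, 19}
2 + H = {2, 5, 8, 11, 14, 17, 20}

Cosets: 0+H={0,3,6,9,12,15,18}; 1+H={1,4,7,10,13,16,19}; 2+H={2,5,8,11,14,17,20}


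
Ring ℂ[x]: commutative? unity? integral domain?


Polynomial ring over ℂ (an integral domain) is a commutative integral domain with unity 1
Commutative: Yes
Integral domain: Yes
Has unity: Yes

ℂ[x]: Commutative=Yes, Unity=Yes


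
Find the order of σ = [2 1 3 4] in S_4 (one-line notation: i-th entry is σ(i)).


Cycle decomposition: (1 2)
Cycle lengths: 2
Order = lcm(2) = 2

ord(σ) = 2


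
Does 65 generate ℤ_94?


g generates ℤ_n iff gcd(g, n) = 1
gcd(65, 94) = 1
Since gcd = 1, 65 is a generator.

Yes, 65 generates ℤ_94


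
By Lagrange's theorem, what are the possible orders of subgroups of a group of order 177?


Lagrange's theorem: |H| divides |G|
|G| = 177
Divisors of 177: 1, 3, 59, 177

Possible subgroup orders: {1, 3, 59, 177}


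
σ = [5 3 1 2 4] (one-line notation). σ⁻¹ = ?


To find σ⁻¹, swap domain and range:
σ(1) = 5 → σ⁻¹(5) = 1
σ(2) = 3 → σ⁻¹(3) = 2
σ(3) = 1 → σ⁻¹(1) = 3
σ(4) = 2 → σ⁻¹(2) = 4
σ(5) = 4 → σ⁻¹(4) = 5

σ⁻¹ = [3 4 2 5 1]


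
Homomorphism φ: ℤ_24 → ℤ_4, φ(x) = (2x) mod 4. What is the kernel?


Kernel = preimage of identity
ker(φ) = {x ∈ ℤ_24 : 2x ≡ 0 (mod 4)}. Since 4 | 24, φ is well-defined. The kernel is the cyclic subgroup ⟨2⟩ of ℤ_24 (order 12), i.e. {0, 2, 4, 6, 8, 10, 12, 14, 16, 18, 20, 22}

ker(φ) = {0, 2, 4, 6, 8, 10, 12, 14, 16, 18, 20, 22}


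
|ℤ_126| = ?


ℤ_n has n elements.

|ℤ_126| = 126


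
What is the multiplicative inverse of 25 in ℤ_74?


Use the extended Euclidean algorithm to write 1 = 25·s + 74·t; then s mod 74 is the inverse.
Euclidean algorithm:
  25 = 0·74 + 25
  74 = 2·25 + 24
  25 = 1·24 + 1
  24 = 24·1 + 0
gcd(25,74) = 1
Back-substitution gives: 25·(3) + 74·(-1) = 1
So 25⁻¹ ≡ 3 ≡ 3 (mod 74)
Check: 25 × 3 = 75 ≡ 1 (mod 74) ✓

25⁻¹ ≡ 3 (mod 74)


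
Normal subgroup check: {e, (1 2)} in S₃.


H = {e, (1 2)} in S₃
(1 3)(1 2)(1 3)⁻¹ = (2 3) ∉ {e, (1 2)}, so it is not normal

No, not a normal subgroup


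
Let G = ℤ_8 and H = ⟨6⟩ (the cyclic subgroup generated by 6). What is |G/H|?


|⟨6⟩| = n / gcd(6, 8) = 8 / 2 = 4
H is normal (ℤ_8 is abelian).
|G/H| = |G| / |H| = 8 / 4 = 2

|G/H| = 2


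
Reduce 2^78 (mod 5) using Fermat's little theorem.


Fermat's little theorem: if p is prime and gcd(a,p)=1, then a^(p-1) ≡ 1 (mod p)
p = 5 is prime, gcd(2,5) = 1
Reduce exponent: 78 mod 4 = 2
So 2^78 ≡ 2^2 (mod 5)
2^2 mod 5 = 4

2^78 ≡ 4 (mod 5)


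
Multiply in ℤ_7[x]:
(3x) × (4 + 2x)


Expand and collect like terms; reduce coefficients mod 7:
x^0: 0·4 = 0 ≡ 0 (mod 7)
x^1: 0·2 + 3·4 = 12 ≡ 5 (mod 7)
x^2: 3·2 = 6 ≡ 6 (mod 7)
Result: 5x + 6x^2

f · g = 5x + 6x^2


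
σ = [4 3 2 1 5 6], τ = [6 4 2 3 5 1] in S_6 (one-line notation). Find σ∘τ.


σ∘τ: apply τ first, then σ
1 →τ 6 →σ 6
2 →τ 4 →σ 1
3 →τ 2 →σ 3
4 →τ 3 →σ 2
5 →τ 5 →σ 5
6 →τ 1 →σ 4

σ∘τ = [6 1 3 2 5 4]


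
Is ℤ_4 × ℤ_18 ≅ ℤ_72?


Comparing ℤ_4 × ℤ_18 and ℤ_72:
gcd(4,18) = 2 ≠ 1. Max element order in ℤ_4×ℤ_18 is lcm(4,18) = 36 < 72, so it has no element of order 72

No, ℤ_4 × ℤ_18 ≇ ℤ_72


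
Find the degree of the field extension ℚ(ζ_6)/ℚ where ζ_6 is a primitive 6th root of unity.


[ℚ(ζ_n):ℚ] = deg Φ_n(x) = φ(n). Here φ(6) = 2

[ℚ(ζ_6)/ℚ where ζ_6 is a primitive 6th root of unity] = 2


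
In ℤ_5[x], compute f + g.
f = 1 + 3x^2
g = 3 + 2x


Add coefficients mod 5:
x^0: 1 + 3 = 4 (mod 5)
x^1: 0 + 2 = 2 (mod 5)
x^2: 3 + 0 = 3 (mod 5)
Result: 4 + 2x + 3x^2

f + g = 4 + 2x + 3x^2


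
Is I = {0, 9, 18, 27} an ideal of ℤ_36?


Check ideal conditions for I = {0, 9, 18, 27} in ℤ_36:
(1) I is an additive subgroup? Yes
(2) For r ∈ ℤ_36 and a ∈ I: r·a ∈ I? Yes

Yes, I is an ideal of ℤ_36


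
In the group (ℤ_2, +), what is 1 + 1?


Operation: addition mod 2
1 + 1 = (a + b) mod 2 with a = 1, b = 1

1 + 1 = 0


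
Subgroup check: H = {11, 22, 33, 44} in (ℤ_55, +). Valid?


Subgroup test for H = {11, 22, 33, 44} in (ℤ_55, +):
(1) 0 ∈ H? No
(2) Closure: for all a,b ∈ H, (a+b) mod 55 ∈ H? No  [counterexample: 11 + 44 = 0 ∉ H]
(3) Inverses: for all a ∈ H, -a mod 55 ∈ H? Yes

No, H is not a subgroup of ℤ_55


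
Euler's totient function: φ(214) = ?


Factor n: 214 = 2 × 107
φ(n) = n · ∏(1 - 1/p) over distinct primes p | n
φ(214) = 214 · (1 - 1/2) · (1 - 1/107) = 106

φ(214) = 106


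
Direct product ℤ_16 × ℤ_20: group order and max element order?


|ℤ_16 × ℤ_20| = 16 × 20 = 320
Max element order = lcm(16,20) = 80
Cyclic? No (gcd=4)

|ℤ_16×ℤ_20| = 320, max element order = 80


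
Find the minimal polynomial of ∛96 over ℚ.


∛96 satisfies x³ - 96 = 0, irreducible over ℚ (no rational root; 96 is not a perfect cube)

Minimal polynomial: x³ - 96


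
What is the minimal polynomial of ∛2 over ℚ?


∛2 satisfies x³ - 2 = 0, irreducible over ℚ (no rational root; 2 is not a perfect cube)

Minimal polynomial: x³ - 2


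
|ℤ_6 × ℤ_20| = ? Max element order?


|ℤ_6 × ℤ_20| = 6 × 20 = 120
Max element order = lcm(6,20) = 60
Cyclic? No (gcd=2)

|ℤ_6×ℤ_20| = 120, max element order = 60


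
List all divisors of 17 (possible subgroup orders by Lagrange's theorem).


Lagrange's theorem: |H| divides |G|
|G| = 17
Divisors of 17: 1, 17

Possible subgroup orders: {1, 17}


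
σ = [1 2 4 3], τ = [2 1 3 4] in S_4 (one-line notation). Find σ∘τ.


σ∘τ: apply τ first, then σ
1 →τ 2 →σ 2
2 →τ 1 →σ 1
3 →τ 3 →σ 4
4 →τ 4 →σ 3

σ∘τ = [2 1 4 3]


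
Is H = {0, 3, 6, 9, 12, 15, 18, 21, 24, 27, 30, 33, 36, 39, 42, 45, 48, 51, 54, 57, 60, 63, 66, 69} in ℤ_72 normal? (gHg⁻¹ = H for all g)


H = {0, 3, 6, 9, 12, 15, 18, 21, 24, 27, 30, 33, 36, 39, 42, 45, 48, 51, 54, 57, 60, 63, 66, 69} in ℤ_72
ℤ_72 is abelian; every subgroup of an abelian group is normal

Yes, normal subgroup


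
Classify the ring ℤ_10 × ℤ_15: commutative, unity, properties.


Direct product ring; commutative with unity (1,1); but (1,0)·(0,1) = (0,0) gives zero divisors, so not an integral domain
Commutative: Yes
Integral domain: No
Has unity: Yes

ℤ_10 × ℤ_15: Commutative=Yes, Unity=Yes


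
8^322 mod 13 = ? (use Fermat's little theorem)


Fermat's little theorem: if p is prime and gcd(a,p)=1, then a^(p-1) ≡ 1 (mod p)
p = 13 is prime, gcd(8,13) = 1
Reduce exponent: 322 mod 12 = 10
So 8^322 ≡ 8^10 (mod 13)
8^10 mod 13 = 12

8^322 ≡ 12 (mod 13)


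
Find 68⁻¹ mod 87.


Use the extended Euclidean algorithm to write 1 = 68·s + 87·t; then s mod 87 is the inverse.
Euclidean algorithm:
  68 = 0·87 + 68
  87 = 1·68 + 19
  68 = 3·19 + 11
  19 = 1·11 + 8
  11 = 1·8 + 3
  8 = 2·3 + 2
  3 = 1·2 + 1
  2 = 2·1 + 0
gcd(68,87) = 1
Back-substitution gives: 68·(32) + 87·(-25) = 1
So 68⁻¹ ≡ 32 ≡ 32 (mod 87)
Check: 68 × 32 = 2176 ≡ 1 (mod 87) ✓

68⁻¹ ≡ 32 (mod 87)


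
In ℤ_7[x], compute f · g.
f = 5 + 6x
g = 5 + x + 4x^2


Expand and collect like terms; reduce coefficients mod 7:
x^0: 5·5 = 25 ≡ 4 (mod 7)
x^1: 5·1 + 6·5 = 35 ≡ 0 (mod 7)
x^2: 5·4 + 6·1 = 26 ≡ 5 (mod 7)
x^3: 6·4 = 24 ≡ 3 (mod 7)
Result: 4 + 5x^2 + 3x^3

f · g = 4 + 5x^2 + 3x^3


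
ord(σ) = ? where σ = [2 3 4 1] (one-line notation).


Cycle decomposition: (1 2 3 4)
Cycle lengths: 4
Order = lcm(4) = 4

ord(σ) = 4


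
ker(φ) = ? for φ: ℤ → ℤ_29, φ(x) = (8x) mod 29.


Kernel = preimage of identity
ker(φ) = {x ∈ ℤ : 8x ≡ 0 (mod 29)}. gcd(8,29) = 1, so 8x ≡ 0 (mod 29) ⟺ x ≡ 0 (mod 29/1 = 29). Hence ker(φ) = 29ℤ

ker(φ) = 29ℤ


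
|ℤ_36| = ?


ℤ_n has n elements.

|ℤ_36| = 36


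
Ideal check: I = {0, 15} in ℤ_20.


Check ideal conditions for I = {0, 15} in ℤ_20:
(1) I is an additive subgroup? No
(2) For r ∈ ℤ_20 and a ∈ I: r·a ∈ I? No  [counterexample: r=2, a=15, r·a mod 20 = 10 ∉ I]

No, I is not an ideal of ℤ_20


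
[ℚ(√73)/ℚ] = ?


√73 has minimal polynomial x² - 73 (irreducible over ℚ since 73 is squarefree)

[ℚ(√73)/ℚ] = 2


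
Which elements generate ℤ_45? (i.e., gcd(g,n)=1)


g generates ℤ_n iff gcd(g,n) = 1
Prime factors of 45: 3, 5
Generators are g ∈ {1,...,44} not divisible by any of these primes.
Generators: {1, 2, 4, 7, 8, 11, 13, 14, 16, 17, 19, 22, 23, 26, 28, 29, 31, 32, 34, 37, 38, 41, 43, 44}
Number of generators = φ(45) = 24

Generators of ℤ_45 = {1, 2, 4, 7, 8, 11, 13, 14, 16, 17, 19, 22, 23, 26, 28, 29, 31, 32, 34, 37, 38, 41, 43, 44}


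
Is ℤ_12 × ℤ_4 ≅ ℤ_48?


Comparing ℤ_12 × ℤ_4 and ℤ_48:
gcd(12,4) = 4 ≠ 1. Max element order in ℤ_12×ℤ_4 is lcm(12,4) = 12 < 48, so it has no element of order 48

No, ℤ_12 × ℤ_4 ≇ ℤ_48


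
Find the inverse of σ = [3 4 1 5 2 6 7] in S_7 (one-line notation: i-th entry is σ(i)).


To find σ⁻¹, swap domain and range:
σ(1) = 3 → σ⁻¹(3) = 1
σ(2) = 4 → σ⁻¹(4) = 2
σ(3) = 1 → σ⁻¹(1) = 3
σ(4) = 5 → σ⁻¹(5) = 4
σ(5) = 2 → σ⁻¹(2) = 5
σ(6) = 6 → σ⁻¹(6) = 6
σ(7) = 7 → σ⁻¹(7) = 7

σ⁻¹ = [3 5 1 2 4 6 7]


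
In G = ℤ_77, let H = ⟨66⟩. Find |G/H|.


|⟨66⟩| = n / gcd(66, 77) = 77 / 11 = 7
H is normal (ℤ_77 is abelian).
|G/H| = |G| / |H| = 77 / 7 = 11

|G/H| = 11


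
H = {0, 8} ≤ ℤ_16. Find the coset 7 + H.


7 + H = {7 + h (mod 16) : h ∈ H}
7+0=7, 7+8=15

7 + H = {7, 15}


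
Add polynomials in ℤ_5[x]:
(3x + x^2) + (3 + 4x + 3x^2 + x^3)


Add coefficients mod 5:
x^0: 0 + 3 = 3 (mod 5)
x^1: 3 + 4 = 2 (mod 5)
x^2: 1 + 3 = 4 (mod 5)
x^3: 0 + 1 = 1 (mod 5)
Result: 3 + 2x + 4x^2 + x^3

f + g = 3 + 2x + 4x^2 + x^3


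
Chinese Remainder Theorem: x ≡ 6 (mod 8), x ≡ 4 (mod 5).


m₁ = 8, m₂ = 5, gcd = 1, so CRT applies. M = m₁·m₂ = 40
Let M₁ = M/m₁ = 5, M₂ = M/m₂ = 8
Find y₁ ≡ M₁⁻¹ (mod m₁): 5⁻¹ ≡ 5 (mod 8)
Find y₂ ≡ M₂⁻¹ (mod m₂): 8⁻¹ ≡ 2 (mod 5)
x = a₁·M₁·y₁ + a₂·M₂·y₂ = 6·5·5 + 4·8·2 = 214
Reduce mod 40: x ≡ 14
Check: 14 mod 8 = 6 ✓, 14 mod 5 = 4 ✓

x ≡ 14 (mod 40)


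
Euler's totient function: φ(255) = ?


Factor n: 255 = 3 × 5 × 17
φ(n) = n · ∏(1 - 1/p) over distinct primes p | n
φ(255) = 255 · (1 - 1/3) · (1 - 1/5) · (1 - 1/17) = 128

φ(255) = 128


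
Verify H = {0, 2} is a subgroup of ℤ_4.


Subgroup test for H = {0, 2} in (ℤ_4, +):
(1) 0 ∈ H? Yes
(2) Closure: for all a,b ∈ H, (a+b) mod 4 ∈ H? Yes
(3) Inverses: for all a ∈ H, -a mod 4 ∈ H? Yes

Yes, H is a subgroup of ℤ_4


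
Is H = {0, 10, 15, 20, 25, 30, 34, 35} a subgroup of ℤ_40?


Subgroup test for H = {0, 10, 15, 20, 25, 30, 34, 35} in (ℤ_40, +):
(1) 0 ∈ H? Yes
(2) Closure: for all a,b ∈ H, (a+b) mod 40 ∈ H? No  [counterexample: 10 + 34 = 4 ∉ H]
(3) Inverses: for all a ∈ H, -a mod 40 ∈ H? No

No, H is not a subgroup of ℤ_40


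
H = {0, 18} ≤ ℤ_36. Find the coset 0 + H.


0 + H = {0 + h (mod 36) : h ∈ H}
0+0=0, 0+18=18

0 + H = {0, 18}


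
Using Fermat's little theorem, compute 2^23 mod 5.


Fermat's little theorem: if p is prime and gcd(a,p)=1, then a^(p-1) ≡ 1 (mod p)
p = 5 is prime, gcd(2,5) = 1
Reduce exponent: 23 mod 4 = 3
So 2^23 ≡ 2^3 (mod 5)
2^3 mod 5 = 3

2^23 ≡ 3 (mod 5)


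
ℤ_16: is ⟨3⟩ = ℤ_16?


g generates ℤ_n iff gcd(g, n) = 1
gcd(3, 16) = 1
Since gcd = 1, 3 is a generator.

Yes, 3 generates ℤ_16


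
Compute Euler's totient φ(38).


Factor n: 38 = 2 × 19
φ(n) = n · ∏(1 - 1/p) over distinct primes p | n
φ(38) = 38 · (1 - 1/2) · (1 - 1/19) = 18

φ(38) = 18


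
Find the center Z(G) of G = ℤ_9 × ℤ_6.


Z(G) = {g ∈ G | gx = xg for all x ∈ G}
Direct product of abelian groups is abelian, so Z(G) = G

Z(ℤ_9 × ℤ_6) = ℤ_9 × ℤ_6


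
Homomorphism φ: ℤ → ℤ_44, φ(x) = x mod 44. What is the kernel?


Kernel = preimage of identity
ker(φ) = {x ∈ ℤ : x ≡ 0 (mod 44)} = 44ℤ = {0, ±44, ±88, ...}

ker(φ) = 44ℤ


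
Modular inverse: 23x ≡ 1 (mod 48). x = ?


Use the extended Euclidean algorithm to write 1 = 23·s + 48·t; then s mod 48 is the inverse.
Euclidean algorithm:
  23 = 0·48 + 23
  48 = 2·23 + 2
  23 = 11·2 + 1
  2 = 2·1 + 0
gcd(23,48) = 1
Back-substitution gives: 23·(23) + 48·(-11) = 1
So 23⁻¹ ≡ 23 ≡ 23 (mod 48)
Check: 23 × 23 = 529 ≡ 1 (mod 48) ✓

23⁻¹ ≡ 23 (mod 48)


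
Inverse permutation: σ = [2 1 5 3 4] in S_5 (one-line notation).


To find σ⁻¹, swap domain and range:
σ(1) = 2 → σ⁻¹(2) = 1
σ(2) = 1 → σ⁻¹(1) = 2
σ(3) = 5 → σ⁻¹(5) = 3
σ(4) = 3 → σ⁻¹(3) = 4
σ(5) = 4 → σ⁻¹(4) = 5

σ⁻¹ = [2 1 4 5 3]


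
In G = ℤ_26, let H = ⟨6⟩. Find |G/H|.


|⟨6⟩| = n / gcd(6, 26) = 26 / 2 = 13
H is normal (ℤ_26 is abelian).
|G/H| = |G| / |H| = 26 / 13 = 2

|G/H| = 2
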